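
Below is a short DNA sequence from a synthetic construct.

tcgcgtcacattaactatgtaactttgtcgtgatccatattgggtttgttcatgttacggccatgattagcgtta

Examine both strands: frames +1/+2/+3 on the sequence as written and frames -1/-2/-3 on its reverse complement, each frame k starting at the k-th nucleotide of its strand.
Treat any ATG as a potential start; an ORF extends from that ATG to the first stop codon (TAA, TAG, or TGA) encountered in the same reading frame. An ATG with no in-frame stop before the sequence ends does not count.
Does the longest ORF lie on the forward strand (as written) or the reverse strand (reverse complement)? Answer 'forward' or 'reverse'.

Reverse complement (5'→3'): TAACGCTAATCATGGCCGTAACATGAACAAACCCAATATGGATCACGACAAAGTTACATAGTTAATGTGACGCGA
Frame +1: TCG CGT CAC ATT AAC TAT GTA ACT TTG TCG TGA TCC ATA TTG GGT TTG TTC ATG TTA CGG CCA TGA TTA GCG TTA — ATG at 52, stop TGA at 64 → 15 nt.
Frame +2: CGC GTC ACA TTA ACT ATG TAA CTT TGT CGT GAT CCA TAT TGG GTT TGT TCA TGT TAC GGC CAT GAT TAG CGT — ATG at 17, stop TAA at 20 → 6 nt.
Frame +3: GCG TCA CAT TAA CTA TGT AAC TTT GTC GTG ATC CAT ATT GGG TTT GTT CAT GTT ACG GCC ATG ATT AGC GTT — no ATG→stop ORF.
Frame -1: TAA CGC TAA TCA TGG CCG TAA CAT GAA CAA ACC CAA TAT GGA TCA CGA CAA AGT TAC ATA GTT AAT GTG ACG CGA — no ATG→stop ORF.
Frame -2: AAC GCT AAT CAT GGC CGT AAC ATG AAC AAA CCC AAT ATG GAT CAC GAC AAA GTT ACA TAG TTA ATG TGA CGC — ATG at 23, stop TAG at 59 → 39 nt; ATG at 38, stop TAG at 59 → 24 nt; ATG at 65, stop TGA at 68 → 6 nt.
Frame -3: ACG CTA ATC ATG GCC GTA ACA TGA ACA AAC CCA ATA TGG ATC ACG ACA AAG TTA CAT AGT TAA TGT GAC GCG — ATG at 12, stop TGA at 24 → 15 nt.
Forward-strand max 15 nt; reverse-strand max 39 nt. The reverse strand has the longer ORF.

reverse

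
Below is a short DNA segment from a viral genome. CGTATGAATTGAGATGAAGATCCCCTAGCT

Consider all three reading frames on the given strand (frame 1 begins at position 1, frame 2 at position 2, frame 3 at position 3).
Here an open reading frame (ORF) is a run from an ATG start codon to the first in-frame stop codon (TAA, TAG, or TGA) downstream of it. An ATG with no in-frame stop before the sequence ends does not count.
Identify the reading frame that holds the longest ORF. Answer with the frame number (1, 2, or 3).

Frame 1: CGT ATG AAT TGA GAT GAA GAT CCC CTA GCT — ATG at 4, stop TGA at 10 → 9 nt.
Frame 2: GTA TGA ATT GAG ATG AAG ATC CCC TAG — ATG at 14, stop TAG at 26 → 15 nt.
Frame 3: TAT GAA TTG AGA TGA AGA TCC CCT AGC — no ATG→stop ORF.
Longest ORF is 15 nt in frame 2 (positions 14–28).

2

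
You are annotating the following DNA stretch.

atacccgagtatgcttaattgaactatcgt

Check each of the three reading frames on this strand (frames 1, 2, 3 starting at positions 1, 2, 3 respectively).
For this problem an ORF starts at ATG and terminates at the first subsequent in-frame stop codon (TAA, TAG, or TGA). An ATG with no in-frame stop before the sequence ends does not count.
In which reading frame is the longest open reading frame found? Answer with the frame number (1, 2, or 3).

Frame 1: ATA CCC GAG TAT GCT TAA TTG AAC TAT CGT — no ATG→stop ORF.
Frame 2: TAC CCG AGT ATG CTT AAT TGA ACT ATC — ATG at 11, stop TGA at 20 → 12 nt.
Frame 3: ACC CGA GTA TGC TTA ATT GAA CTA TCG — no ATG→stop ORF.
Longest ORF is 12 nt in frame 2 (positions 11–22).

2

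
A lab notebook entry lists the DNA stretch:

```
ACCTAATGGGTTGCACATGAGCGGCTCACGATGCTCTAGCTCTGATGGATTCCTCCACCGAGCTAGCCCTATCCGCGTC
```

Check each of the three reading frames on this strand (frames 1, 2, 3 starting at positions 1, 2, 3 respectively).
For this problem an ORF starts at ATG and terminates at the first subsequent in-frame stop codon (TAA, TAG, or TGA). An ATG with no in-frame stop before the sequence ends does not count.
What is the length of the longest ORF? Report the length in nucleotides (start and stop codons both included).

15

Frame 1: ACC TAA TGG GTT GCA CAT GAG CGG CTC ACG ATG CTC TAG CTC TGA TGG ATT CCT CCA CCG AGC TAG CCC TAT CCG CGT — ATG at 31, stop TAG at 37 → 9 nt.
Frame 2: CCT AAT GGG TTG CAC ATG AGC GGC TCA CGA TGC TCT AGC TCT GAT GGA TTC CTC CAC CGA GCT AGC CCT ATC CGC GTC — no ATG→stop ORF.
Frame 3: CTA ATG GGT TGC ACA TGA GCG GCT CAC GAT GCT CTA GCT CTG ATG GAT TCC TCC ACC GAG CTA GCC CTA TCC GCG — ATG at 6, stop TGA at 18 → 15 nt.
Longest: frame 3, positions 6–20, 15 nt = 5 codons = 4 aa. → 15 nucleotides.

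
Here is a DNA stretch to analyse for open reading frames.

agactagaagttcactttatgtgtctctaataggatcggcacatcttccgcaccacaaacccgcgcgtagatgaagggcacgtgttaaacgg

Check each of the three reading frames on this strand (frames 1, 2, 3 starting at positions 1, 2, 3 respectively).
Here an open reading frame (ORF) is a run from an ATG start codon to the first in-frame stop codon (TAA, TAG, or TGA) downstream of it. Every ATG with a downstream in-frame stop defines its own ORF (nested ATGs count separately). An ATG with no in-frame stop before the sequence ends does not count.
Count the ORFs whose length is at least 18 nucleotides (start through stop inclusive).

Frame 1: AGA CTA GAA GTT CAC TTT ATG TGT CTC TAA TAG GAT CGG CAC ATC TTC CGC ACC ACA AAC CCG CGC GTA GAT GAA GGG CAC GTG TTA AAC — ATG at 19, stop TAA at 28 → 12 nt.
Frame 2: GAC TAG AAG TTC ACT TTA TGT GTC TCT AAT AGG ATC GGC ACA TCT TCC GCA CCA CAA ACC CGC GCG TAG ATG AAG GGC ACG TGT TAA ACG — ATG at 71, stop TAA at 86 → 18 nt.
Frame 3: ACT AGA AGT TCA CTT TAT GTG TCT CTA ATA GGA TCG GCA CAT CTT CCG CAC CAC AAA CCC GCG CGT AGA TGA AGG GCA CGT GTT AAA CGG — no ATG→stop ORF.
ORFs ≥ 18 nucleotides: frame 2 71–88 (18 nucleotides). Count = 1.

1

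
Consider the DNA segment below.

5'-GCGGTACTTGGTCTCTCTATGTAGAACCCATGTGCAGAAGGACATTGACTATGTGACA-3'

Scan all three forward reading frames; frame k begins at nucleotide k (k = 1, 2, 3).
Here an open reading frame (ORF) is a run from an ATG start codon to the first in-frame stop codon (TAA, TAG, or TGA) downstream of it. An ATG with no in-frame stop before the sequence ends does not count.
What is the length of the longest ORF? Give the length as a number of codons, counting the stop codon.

Frame 1: GCG GTA CTT GGT CTC TCT ATG TAG AAC CCA TGT GCA GAA GGA CAT TGA CTA TGT GAC — ATG at 19, stop TAG at 22 → 6 nt.
Frame 2: CGG TAC TTG GTC TCT CTA TGT AGA ACC CAT GTG CAG AAG GAC ATT GAC TAT GTG ACA — no ATG→stop ORF.
Frame 3: GGT ACT TGG TCT CTC TAT GTA GAA CCC ATG TGC AGA AGG ACA TTG ACT ATG TGA — ATG at 30, stop TGA at 54 → 27 nt; ATG at 51, stop TGA at 54 → 6 nt.
Longest: frame 3, positions 30–56, 27 nt = 9 codons = 8 aa. → 9 codons.

9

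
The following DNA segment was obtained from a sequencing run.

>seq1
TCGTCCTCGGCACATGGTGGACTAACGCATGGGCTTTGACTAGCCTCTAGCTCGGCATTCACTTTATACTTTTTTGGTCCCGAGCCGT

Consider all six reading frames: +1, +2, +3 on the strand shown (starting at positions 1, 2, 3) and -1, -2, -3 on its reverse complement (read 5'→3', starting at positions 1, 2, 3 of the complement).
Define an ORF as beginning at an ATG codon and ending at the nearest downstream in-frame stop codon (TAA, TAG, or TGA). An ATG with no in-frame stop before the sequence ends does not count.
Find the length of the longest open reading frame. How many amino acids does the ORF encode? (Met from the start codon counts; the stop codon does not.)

Reverse complement (5'→3'): ACGGCTCGGGACCAAAAAAGTATAAAGTGAATGCCGAGCTAGAGGCTAGTCAAAGCCCATGCGTTAGTCCACCATGTGCCGAGGACGA
Frame +1: TCG TCC TCG GCA CAT GGT GGA CTA ACG CAT GGG CTT TGA CTA GCC TCT AGC TCG GCA TTC ACT TTA TAC TTT TTT GGT CCC GAG CCG — no ATG→stop ORF.
Frame +2: CGT CCT CGG CAC ATG GTG GAC TAA CGC ATG GGC TTT GAC TAG CCT CTA GCT CGG CAT TCA CTT TAT ACT TTT TTG GTC CCG AGC CGT — ATG at 14, stop TAA at 23 → 12 nt; ATG at 29, stop TAG at 41 → 15 nt.
Frame +3: GTC CTC GGC ACA TGG TGG ACT AAC GCA TGG GCT TTG ACT AGC CTC TAG CTC GGC ATT CAC TTT ATA CTT TTT TGG TCC CGA GCC — no ATG→stop ORF.
Frame -1: ACG GCT CGG GAC CAA AAA AGT ATA AAG TGA ATG CCG AGC TAG AGG CTA GTC AAA GCC CAT GCG TTA GTC CAC CAT GTG CCG AGG ACG — ATG at 31, stop TAG at 40 → 12 nt.
Frame -2: CGG CTC GGG ACC AAA AAA GTA TAA AGT GAA TGC CGA GCT AGA GGC TAG TCA AAG CCC ATG CGT TAG TCC ACC ATG TGC CGA GGA CGA — ATG at 59, stop TAG at 65 → 9 nt.
Frame -3: GGC TCG GGA CCA AAA AAG TAT AAA GTG AAT GCC GAG CTA GAG GCT AGT CAA AGC CCA TGC GTT AGT CCA CCA TGT GCC GAG GAC — no ATG→stop ORF.
Longest: frame +2, positions 29–43, 15 nt = 5 codons = 4 aa. → 4 amino acids.

4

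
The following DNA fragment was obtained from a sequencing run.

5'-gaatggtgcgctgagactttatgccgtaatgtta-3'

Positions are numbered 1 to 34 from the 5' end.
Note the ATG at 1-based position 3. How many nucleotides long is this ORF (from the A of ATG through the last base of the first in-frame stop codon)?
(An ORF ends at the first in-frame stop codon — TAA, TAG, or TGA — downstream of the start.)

Codons from position 3: ATG (3–5), GTG (6–8), CGC (9–11), TGA (12–14).
TGA is the first in-frame stop; ORF spans 3–14, 12 nucleotides.

12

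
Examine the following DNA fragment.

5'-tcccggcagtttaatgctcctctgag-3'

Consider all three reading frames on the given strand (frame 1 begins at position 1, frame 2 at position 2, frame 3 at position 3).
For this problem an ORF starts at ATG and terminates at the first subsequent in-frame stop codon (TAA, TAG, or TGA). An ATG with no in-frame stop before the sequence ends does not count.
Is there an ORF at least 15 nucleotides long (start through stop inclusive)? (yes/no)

Frame 1: TCC CGG CAG TTT AAT GCT CCT CTG — no ATG→stop ORF.
Frame 2: CCC GGC AGT TTA ATG CTC CTC TGA — ATG at 14, stop TGA at 23 → 12 nt.
Frame 3: CCG GCA GTT TAA TGC TCC TCT GAG — no ATG→stop ORF.
Largest ORF found is 12 nucleotides < 15, so no.

no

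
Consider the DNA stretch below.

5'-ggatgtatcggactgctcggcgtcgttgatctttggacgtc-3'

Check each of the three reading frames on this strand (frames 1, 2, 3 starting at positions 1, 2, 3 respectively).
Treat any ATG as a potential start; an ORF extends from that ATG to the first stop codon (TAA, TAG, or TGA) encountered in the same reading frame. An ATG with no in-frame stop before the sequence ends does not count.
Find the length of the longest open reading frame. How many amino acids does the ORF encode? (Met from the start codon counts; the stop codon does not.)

8

Frame 1: GGA TGT ATC GGA CTG CTC GGC GTC GTT GAT CTT TGG ACG — no ATG→stop ORF.
Frame 2: GAT GTA TCG GAC TGC TCG GCG TCG TTG ATC TTT GGA CGT — no ATG→stop ORF.
Frame 3: ATG TAT CGG ACT GCT CGG CGT CGT TGA TCT TTG GAC GTC — ATG at 3, stop TGA at 27 → 27 nt.
Longest: frame 3, positions 3–29, 27 nt = 9 codons = 8 aa. → 8 amino acids.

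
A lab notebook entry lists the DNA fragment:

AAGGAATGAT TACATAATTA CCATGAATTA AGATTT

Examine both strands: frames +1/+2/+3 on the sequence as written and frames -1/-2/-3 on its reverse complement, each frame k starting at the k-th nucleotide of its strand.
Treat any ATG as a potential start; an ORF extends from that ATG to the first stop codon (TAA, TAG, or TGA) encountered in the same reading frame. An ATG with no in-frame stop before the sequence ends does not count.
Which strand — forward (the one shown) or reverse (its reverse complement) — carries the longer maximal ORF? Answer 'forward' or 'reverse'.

reverse

Reverse complement (5'→3'): AAATCTTAATTCATGGTAATTATGTAATCATTCCTT
Frame +1: AAG GAA TGA TTA CAT AAT TAC CAT GAA TTA AGA TTT — no ATG→stop ORF.
Frame +2: AGG AAT GAT TAC ATA ATT ACC ATG AAT TAA GAT — ATG at 23, stop TAA at 29 → 9 nt.
Frame +3: GGA ATG ATT ACA TAA TTA CCA TGA ATT AAG ATT — ATG at 6, stop TAA at 15 → 12 nt.
Frame -1: AAA TCT TAA TTC ATG GTA ATT ATG TAA TCA TTC CTT — ATG at 13, stop TAA at 25 → 15 nt; ATG at 22, stop TAA at 25 → 6 nt.
Frame -2: AAT CTT AAT TCA TGG TAA TTA TGT AAT CAT TCC — no ATG→stop ORF.
Frame -3: ATC TTA ATT CAT GGT AAT TAT GTA ATC ATT CCT — no ATG→stop ORF.
Forward-strand max 12 nt; reverse-strand max 15 nt. The reverse strand has the longer ORF.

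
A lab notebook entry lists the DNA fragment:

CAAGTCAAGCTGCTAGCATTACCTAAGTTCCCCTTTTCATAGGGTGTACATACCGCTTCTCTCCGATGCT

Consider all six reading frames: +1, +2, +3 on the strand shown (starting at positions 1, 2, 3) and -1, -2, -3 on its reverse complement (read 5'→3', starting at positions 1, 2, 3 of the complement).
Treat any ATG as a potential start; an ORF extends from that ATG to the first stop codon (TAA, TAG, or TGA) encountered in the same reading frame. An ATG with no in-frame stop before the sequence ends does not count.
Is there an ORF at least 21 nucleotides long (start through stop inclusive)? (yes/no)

no

Reverse complement (5'→3'): AGCATCGGAGAGAAGCGGTATGTACACCCTATGAAAAGGGGAACTTAGGTAATGCTAGCAGCTTGACTTG
Frame +1: CAA GTC AAG CTG CTA GCA TTA CCT AAG TTC CCC TTT TCA TAG GGT GTA CAT ACC GCT TCT CTC CGA TGC — no ATG→stop ORF.
Frame +2: AAG TCA AGC TGC TAG CAT TAC CTA AGT TCC CCT TTT CAT AGG GTG TAC ATA CCG CTT CTC TCC GAT GCT — no ATG→stop ORF.
Frame +3: AGT CAA GCT GCT AGC ATT ACC TAA GTT CCC CTT TTC ATA GGG TGT ACA TAC CGC TTC TCT CCG ATG — no ATG→stop ORF.
Frame -1: AGC ATC GGA GAG AAG CGG TAT GTA CAC CCT ATG AAA AGG GGA ACT TAG GTA ATG CTA GCA GCT TGA CTT — ATG at 31, stop TAG at 46 → 18 nt; ATG at 52, stop TGA at 64 → 15 nt.
Frame -2: GCA TCG GAG AGA AGC GGT ATG TAC ACC CTA TGA AAA GGG GAA CTT AGG TAA TGC TAG CAG CTT GAC TTG — ATG at 20, stop TGA at 32 → 15 nt.
Frame -3: CAT CGG AGA GAA GCG GTA TGT ACA CCC TAT GAA AAG GGG AAC TTA GGT AAT GCT AGC AGC TTG ACT — no ATG→stop ORF.
Largest ORF found is 18 nucleotides < 21, so no.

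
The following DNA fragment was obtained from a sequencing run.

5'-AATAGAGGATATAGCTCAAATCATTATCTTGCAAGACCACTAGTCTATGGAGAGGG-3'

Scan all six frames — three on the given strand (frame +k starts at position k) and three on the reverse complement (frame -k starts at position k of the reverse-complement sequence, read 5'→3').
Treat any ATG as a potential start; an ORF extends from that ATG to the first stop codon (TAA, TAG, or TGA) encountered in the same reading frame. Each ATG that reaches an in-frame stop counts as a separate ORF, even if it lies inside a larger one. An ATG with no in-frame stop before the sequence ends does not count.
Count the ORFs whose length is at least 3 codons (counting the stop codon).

Reverse complement (5'→3'): CCCTCTCCATAGACTAGTGGTCTTGCAAGATAATGATTTGAGCTATATCCTCTATT
Frame +1: AAT AGA GGA TAT AGC TCA AAT CAT TAT CTT GCA AGA CCA CTA GTC TAT GGA GAG — no ATG→stop ORF.
Frame +2: ATA GAG GAT ATA GCT CAA ATC ATT ATC TTG CAA GAC CAC TAG TCT ATG GAG AGG — no ATG→stop ORF.
Frame +3: TAG AGG ATA TAG CTC AAA TCA TTA TCT TGC AAG ACC ACT AGT CTA TGG AGA GGG — no ATG→stop ORF.
Frame -1: CCC TCT CCA TAG ACT AGT GGT CTT GCA AGA TAA TGA TTT GAG CTA TAT CCT CTA — no ATG→stop ORF.
Frame -2: CCT CTC CAT AGA CTA GTG GTC TTG CAA GAT AAT GAT TTG AGC TAT ATC CTC TAT — no ATG→stop ORF.
Frame -3: CTC TCC ATA GAC TAG TGG TCT TGC AAG ATA ATG ATT TGA GCT ATA TCC TCT ATT — ATG at 33, stop TGA at 39 → 9 nt.
ORFs ≥ 3 codons: frame -3 33–41 (3 codons). Count = 1.

1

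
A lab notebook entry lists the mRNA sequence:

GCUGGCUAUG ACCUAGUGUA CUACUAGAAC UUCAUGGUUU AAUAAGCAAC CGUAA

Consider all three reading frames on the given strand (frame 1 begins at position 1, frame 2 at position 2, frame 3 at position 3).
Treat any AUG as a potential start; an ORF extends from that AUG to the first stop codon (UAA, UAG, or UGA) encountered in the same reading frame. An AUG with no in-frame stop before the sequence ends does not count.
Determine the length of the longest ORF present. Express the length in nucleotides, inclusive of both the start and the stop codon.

9

Frame 1: GCU GGC UAU GAC CUA GUG UAC UAC UAG AAC UUC AUG GUU UAA UAA GCA ACC GUA — AUG at 34, stop UAA at 40 → 9 nt.
Frame 2: CUG GCU AUG ACC UAG UGU ACU ACU AGA ACU UCA UGG UUU AAU AAG CAA CCG UAA — AUG at 8, stop UAG at 14 → 9 nt.
Frame 3: UGG CUA UGA CCU AGU GUA CUA CUA GAA CUU CAU GGU UUA AUA AGC AAC CGU — no AUG→stop ORF.
Longest: frame 1, positions 34–42, 9 nt = 3 codons = 2 aa. → 9 nucleotides.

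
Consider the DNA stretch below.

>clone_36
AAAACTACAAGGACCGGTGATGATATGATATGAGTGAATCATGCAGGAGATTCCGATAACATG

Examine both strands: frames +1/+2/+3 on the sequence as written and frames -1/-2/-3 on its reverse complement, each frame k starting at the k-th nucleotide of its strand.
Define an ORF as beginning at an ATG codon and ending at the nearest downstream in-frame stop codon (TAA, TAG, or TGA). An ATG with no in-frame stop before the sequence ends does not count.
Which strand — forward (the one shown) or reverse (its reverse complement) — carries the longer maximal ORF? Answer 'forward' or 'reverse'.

forward

Reverse complement (5'→3'): CATGTTATCGGAATCTCCTGCATGATTCACTCATATCATATCATCACCGGTCCTTGTAGTTTT
Frame +1: AAA ACT ACA AGG ACC GGT GAT GAT ATG ATA TGA GTG AAT CAT GCA GGA GAT TCC GAT AAC ATG — ATG at 25, stop TGA at 31 → 9 nt.
Frame +2: AAA CTA CAA GGA CCG GTG ATG ATA TGA TAT GAG TGA ATC ATG CAG GAG ATT CCG ATA ACA — ATG at 20, stop TGA at 26 → 9 nt.
Frame +3: AAC TAC AAG GAC CGG TGA TGA TAT GAT ATG AGT GAA TCA TGC AGG AGA TTC CGA TAA CAT — ATG at 30, stop TAA at 57 → 30 nt.
Frame -1: CAT GTT ATC GGA ATC TCC TGC ATG ATT CAC TCA TAT CAT ATC ATC ACC GGT CCT TGT AGT TTT — no ATG→stop ORF.
Frame -2: ATG TTA TCG GAA TCT CCT GCA TGA TTC ACT CAT ATC ATA TCA TCA CCG GTC CTT GTA GTT — ATG at 2, stop TGA at 23 → 24 nt.
Frame -3: TGT TAT CGG AAT CTC CTG CAT GAT TCA CTC ATA TCA TAT CAT CAC CGG TCC TTG TAG TTT — no ATG→stop ORF.
Forward-strand max 30 nt; reverse-strand max 24 nt. The forward strand has the longer ORF.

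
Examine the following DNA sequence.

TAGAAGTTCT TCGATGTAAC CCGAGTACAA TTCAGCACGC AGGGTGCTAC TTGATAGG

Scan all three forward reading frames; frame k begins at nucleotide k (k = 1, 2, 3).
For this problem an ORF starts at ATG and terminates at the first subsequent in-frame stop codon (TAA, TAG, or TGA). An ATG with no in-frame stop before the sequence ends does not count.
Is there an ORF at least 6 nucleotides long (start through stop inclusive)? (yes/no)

Frame 1: TAG AAG TTC TTC GAT GTA ACC CGA GTA CAA TTC AGC ACG CAG GGT GCT ACT TGA TAG — no ATG→stop ORF.
Frame 2: AGA AGT TCT TCG ATG TAA CCC GAG TAC AAT TCA GCA CGC AGG GTG CTA CTT GAT AGG — ATG at 14, stop TAA at 17 → 6 nt.
Frame 3: GAA GTT CTT CGA TGT AAC CCG AGT ACA ATT CAG CAC GCA GGG TGC TAC TTG ATA — no ATG→stop ORF.
Frame 2 has an ORF of 6 nucleotides (positions 14–19) ≥ 6, so yes.

yes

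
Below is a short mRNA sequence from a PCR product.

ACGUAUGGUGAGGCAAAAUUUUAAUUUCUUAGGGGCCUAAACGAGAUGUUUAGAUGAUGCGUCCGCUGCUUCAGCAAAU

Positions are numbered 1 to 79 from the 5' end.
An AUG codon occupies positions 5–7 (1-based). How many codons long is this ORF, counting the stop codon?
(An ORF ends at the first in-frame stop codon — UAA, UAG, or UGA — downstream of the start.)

12

Codons from position 5: AUG (5–7), GUG (8–10), AGG (11–13), CAA (14–16), AAU (17–19), UUU (20–22), AAU (23–25), UUC (26–28), UUA (29–31), GGG (32–34), GCC (35–37), UAA (38–40).
UAA is the first in-frame stop; that's 12 codons including the stop.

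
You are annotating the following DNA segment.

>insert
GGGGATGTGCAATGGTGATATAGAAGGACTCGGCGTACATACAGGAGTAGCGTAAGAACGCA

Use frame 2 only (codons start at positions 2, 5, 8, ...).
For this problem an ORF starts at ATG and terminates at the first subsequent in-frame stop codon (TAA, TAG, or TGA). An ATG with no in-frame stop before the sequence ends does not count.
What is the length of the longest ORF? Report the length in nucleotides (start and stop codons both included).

Frame 2: GGG ATG TGC AAT GGT GAT ATA GAA GGA CTC GGC GTA CAT ACA GGA GTA GCG TAA GAA CGC — ATG at 5, stop TAA at 53 → 51 nt.
Longest: frame 2, positions 5–55, 51 nt = 17 codons = 16 aa. → 51 nucleotides.

51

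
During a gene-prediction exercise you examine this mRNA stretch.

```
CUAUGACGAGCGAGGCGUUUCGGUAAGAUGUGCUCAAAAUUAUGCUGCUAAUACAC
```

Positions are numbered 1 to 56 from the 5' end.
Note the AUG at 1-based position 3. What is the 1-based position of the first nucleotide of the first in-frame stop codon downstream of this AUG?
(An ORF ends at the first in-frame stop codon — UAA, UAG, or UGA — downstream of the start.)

Codons from position 3: AUG (3–5), ACG (6–8), AGC (9–11), GAG (12–14), GCG (15–17), UUU (18–20), CGG (21–23), UAA (24–26).
UAA is a stop codon; it begins at position 24.

24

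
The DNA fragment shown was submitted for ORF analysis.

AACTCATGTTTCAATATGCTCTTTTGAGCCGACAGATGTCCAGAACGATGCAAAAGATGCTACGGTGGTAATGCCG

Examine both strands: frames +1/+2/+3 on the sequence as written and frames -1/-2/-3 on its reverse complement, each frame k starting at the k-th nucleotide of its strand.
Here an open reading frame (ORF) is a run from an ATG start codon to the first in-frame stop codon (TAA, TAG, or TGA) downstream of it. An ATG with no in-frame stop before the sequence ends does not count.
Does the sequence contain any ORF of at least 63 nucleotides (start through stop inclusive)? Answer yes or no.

yes

Reverse complement (5'→3'): CGGCATTACCACCGTAGCATCTTTTGCATCGTTCTGGACATCTGTCGGCTCAAAAGAGCATATTGAAACATGAGTT
Frame +1: AAC TCA TGT TTC AAT ATG CTC TTT TGA GCC GAC AGA TGT CCA GAA CGA TGC AAA AGA TGC TAC GGT GGT AAT GCC — ATG at 16, stop TGA at 25 → 12 nt.
Frame +2: ACT CAT GTT TCA ATA TGC TCT TTT GAG CCG ACA GAT GTC CAG AAC GAT GCA AAA GAT GCT ACG GTG GTA ATG CCG — no ATG→stop ORF.
Frame +3: CTC ATG TTT CAA TAT GCT CTT TTG AGC CGA CAG ATG TCC AGA ACG ATG CAA AAG ATG CTA CGG TGG TAA TGC — ATG at 6, stop TAA at 69 → 66 nt; ATG at 36, stop TAA at 69 → 36 nt; ATG at 48, stop TAA at 69 → 24 nt; ATG at 57, stop TAA at 69 → 15 nt.
Frame -1: CGG CAT TAC CAC CGT AGC ATC TTT TGC ATC GTT CTG GAC ATC TGT CGG CTC AAA AGA GCA TAT TGA AAC ATG AGT — no ATG→stop ORF.
Frame -2: GGC ATT ACC ACC GTA GCA TCT TTT GCA TCG TTC TGG ACA TCT GTC GGC TCA AAA GAG CAT ATT GAA ACA TGA GTT — no ATG→stop ORF.
Frame -3: GCA TTA CCA CCG TAG CAT CTT TTG CAT CGT TCT GGA CAT CTG TCG GCT CAA AAG AGC ATA TTG AAA CAT GAG — no ATG→stop ORF.
Frame +3 has an ORF of 66 nucleotides (positions 6–71) ≥ 63, so yes.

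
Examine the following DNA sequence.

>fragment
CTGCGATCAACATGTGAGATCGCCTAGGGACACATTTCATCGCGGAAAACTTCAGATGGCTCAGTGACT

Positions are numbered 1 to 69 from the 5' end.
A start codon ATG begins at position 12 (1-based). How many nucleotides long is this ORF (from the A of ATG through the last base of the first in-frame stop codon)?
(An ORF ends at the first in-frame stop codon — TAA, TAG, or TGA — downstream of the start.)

6

Codons from position 12: ATG (12–14), TGA (15–17).
TGA is the first in-frame stop; ORF spans 12–17, 6 nucleotides.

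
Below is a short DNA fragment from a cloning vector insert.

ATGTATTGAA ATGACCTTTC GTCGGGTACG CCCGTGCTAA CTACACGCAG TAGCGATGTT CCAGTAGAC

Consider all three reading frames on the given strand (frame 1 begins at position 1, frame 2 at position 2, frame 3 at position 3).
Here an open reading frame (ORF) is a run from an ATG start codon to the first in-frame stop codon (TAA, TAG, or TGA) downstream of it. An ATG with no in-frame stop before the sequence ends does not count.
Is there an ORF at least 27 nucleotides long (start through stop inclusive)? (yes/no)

yes

Frame 1: ATG TAT TGA AAT GAC CTT TCG TCG GGT ACG CCC GTG CTA ACT ACA CGC AGT AGC GAT GTT CCA GTA GAC — ATG at 1, stop TGA at 7 → 9 nt.
Frame 2: TGT ATT GAA ATG ACC TTT CGT CGG GTA CGC CCG TGC TAA CTA CAC GCA GTA GCG ATG TTC CAG TAG — ATG at 11, stop TAA at 38 → 30 nt; ATG at 56, stop TAG at 65 → 12 nt.
Frame 3: GTA TTG AAA TGA CCT TTC GTC GGG TAC GCC CGT GCT AAC TAC ACG CAG TAG CGA TGT TCC AGT AGA — no ATG→stop ORF.
Frame 2 has an ORF of 30 nucleotides (positions 11–40) ≥ 27, so yes.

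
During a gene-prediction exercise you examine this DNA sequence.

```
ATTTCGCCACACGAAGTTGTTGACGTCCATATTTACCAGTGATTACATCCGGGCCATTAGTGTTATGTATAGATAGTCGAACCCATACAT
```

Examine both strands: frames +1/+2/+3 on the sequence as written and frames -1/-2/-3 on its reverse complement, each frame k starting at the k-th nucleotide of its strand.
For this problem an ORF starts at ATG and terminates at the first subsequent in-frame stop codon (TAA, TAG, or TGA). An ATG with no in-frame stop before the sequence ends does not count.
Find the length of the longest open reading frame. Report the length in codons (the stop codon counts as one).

16

Reverse complement (5'→3'): ATGTATGGGTTCGACTATCTATACATAACACTAATGGCCCGGATGTAATCACTGGTAAATATGGACGTCAACAACTTCGTGTGGCGAAAT
Frame +1: ATT TCG CCA CAC GAA GTT GTT GAC GTC CAT ATT TAC CAG TGA TTA CAT CCG GGC CAT TAG TGT TAT GTA TAG ATA GTC GAA CCC ATA CAT — no ATG→stop ORF.
Frame +2: TTT CGC CAC ACG AAG TTG TTG ACG TCC ATA TTT ACC AGT GAT TAC ATC CGG GCC ATT AGT GTT ATG TAT AGA TAG TCG AAC CCA TAC — ATG at 65, stop TAG at 74 → 12 nt.
Frame +3: TTC GCC ACA CGA AGT TGT TGA CGT CCA TAT TTA CCA GTG ATT ACA TCC GGG CCA TTA GTG TTA TGT ATA GAT AGT CGA ACC CAT ACA — no ATG→stop ORF.
Frame -1: ATG TAT GGG TTC GAC TAT CTA TAC ATA ACA CTA ATG GCC CGG ATG TAA TCA CTG GTA AAT ATG GAC GTC AAC AAC TTC GTG TGG CGA AAT — ATG at 1, stop TAA at 46 → 48 nt; ATG at 34, stop TAA at 46 → 15 nt; ATG at 43, stop TAA at 46 → 6 nt.
Frame -2: TGT ATG GGT TCG ACT ATC TAT ACA TAA CAC TAA TGG CCC GGA TGT AAT CAC TGG TAA ATA TGG ACG TCA ACA ACT TCG TGT GGC GAA — ATG at 5, stop TAA at 26 → 24 nt.
Frame -3: GTA TGG GTT CGA CTA TCT ATA CAT AAC ACT AAT GGC CCG GAT GTA ATC ACT GGT AAA TAT GGA CGT CAA CAA CTT CGT GTG GCG AAA — no ATG→stop ORF.
Longest: frame -1, positions 1–48, 48 nt = 16 codons = 15 aa. → 16 codons.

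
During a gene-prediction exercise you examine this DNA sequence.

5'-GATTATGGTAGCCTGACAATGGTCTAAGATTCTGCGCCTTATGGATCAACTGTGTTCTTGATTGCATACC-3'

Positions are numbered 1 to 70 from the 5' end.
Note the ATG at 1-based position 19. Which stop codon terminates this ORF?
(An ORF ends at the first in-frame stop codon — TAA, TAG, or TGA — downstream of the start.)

Codons from position 19: ATG (19–21), GTC (22–24), TAA (25–27).
The first in-frame stop codon is TAA.

TAA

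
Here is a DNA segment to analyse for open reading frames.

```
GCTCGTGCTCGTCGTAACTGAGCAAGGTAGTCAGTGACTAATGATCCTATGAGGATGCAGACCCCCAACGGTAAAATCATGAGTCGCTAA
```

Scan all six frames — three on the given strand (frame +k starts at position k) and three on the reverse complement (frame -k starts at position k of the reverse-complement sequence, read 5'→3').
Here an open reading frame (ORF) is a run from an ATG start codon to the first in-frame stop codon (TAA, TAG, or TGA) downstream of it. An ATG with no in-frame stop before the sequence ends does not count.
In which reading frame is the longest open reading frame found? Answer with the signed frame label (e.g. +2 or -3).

Reverse complement (5'→3'): TTAGCGACTCATGATTTTACCGTTGGGGGTCTGCATCCTCATAGGATCATTAGTCACTGACTACCTTGCTCAGTTACGACGAGCACGAGC
Frame +1: GCT CGT GCT CGT CGT AAC TGA GCA AGG TAG TCA GTG ACT AAT GAT CCT ATG AGG ATG CAG ACC CCC AAC GGT AAA ATC ATG AGT CGC TAA — ATG at 49, stop TAA at 88 → 42 nt; ATG at 55, stop TAA at 88 → 36 nt; ATG at 79, stop TAA at 88 → 12 nt.
Frame +2: CTC GTG CTC GTC GTA ACT GAG CAA GGT AGT CAG TGA CTA ATG ATC CTA TGA GGA TGC AGA CCC CCA ACG GTA AAA TCA TGA GTC GCT — ATG at 41, stop TGA at 50 → 12 nt.
Frame +3: TCG TGC TCG TCG TAA CTG AGC AAG GTA GTC AGT GAC TAA TGA TCC TAT GAG GAT GCA GAC CCC CAA CGG TAA AAT CAT GAG TCG CTA — no ATG→stop ORF.
Frame -1: TTA GCG ACT CAT GAT TTT ACC GTT GGG GGT CTG CAT CCT CAT AGG ATC ATT AGT CAC TGA CTA CCT TGC TCA GTT ACG ACG AGC ACG AGC — no ATG→stop ORF.
Frame -2: TAG CGA CTC ATG ATT TTA CCG TTG GGG GTC TGC ATC CTC ATA GGA TCA TTA GTC ACT GAC TAC CTT GCT CAG TTA CGA CGA GCA CGA — no ATG→stop ORF.
Frame -3: AGC GAC TCA TGA TTT TAC CGT TGG GGG TCT GCA TCC TCA TAG GAT CAT TAG TCA CTG ACT ACC TTG CTC AGT TAC GAC GAG CAC GAG — no ATG→stop ORF.
Longest ORF is 42 nt in frame +1 (positions 49–90).

+1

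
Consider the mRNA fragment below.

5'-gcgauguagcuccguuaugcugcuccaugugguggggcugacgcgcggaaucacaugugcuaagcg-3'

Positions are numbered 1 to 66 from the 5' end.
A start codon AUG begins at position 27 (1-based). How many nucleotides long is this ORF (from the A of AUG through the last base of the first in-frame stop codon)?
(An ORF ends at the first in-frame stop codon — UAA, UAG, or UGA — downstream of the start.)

Codons from position 27: AUG (27–29), UGG (30–32), UGG (33–35), GGC (36–38), UGA (39–41).
UGA is the first in-frame stop; ORF spans 27–41, 15 nucleotides.

15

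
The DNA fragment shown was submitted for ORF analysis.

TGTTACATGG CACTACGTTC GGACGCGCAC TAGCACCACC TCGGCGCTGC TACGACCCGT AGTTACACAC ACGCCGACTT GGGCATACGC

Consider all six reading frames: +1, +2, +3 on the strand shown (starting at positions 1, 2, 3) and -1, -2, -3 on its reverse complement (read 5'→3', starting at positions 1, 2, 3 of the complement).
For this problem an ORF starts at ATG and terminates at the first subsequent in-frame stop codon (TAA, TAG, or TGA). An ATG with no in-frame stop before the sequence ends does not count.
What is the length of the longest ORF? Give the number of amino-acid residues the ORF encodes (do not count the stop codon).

Reverse complement (5'→3'): GCGTATGCCCAAGTCGGCGTGTGTGTAACTACGGGTCGTAGCAGCGCCGAGGTGGTGCTAGTGCGCGTCCGAACGTAGTGCCATGTAACA
Frame +1: TGT TAC ATG GCA CTA CGT TCG GAC GCG CAC TAG CAC CAC CTC GGC GCT GCT ACG ACC CGT AGT TAC ACA CAC GCC GAC TTG GGC ATA CGC — ATG at 7, stop TAG at 31 → 27 nt.
Frame +2: GTT ACA TGG CAC TAC GTT CGG ACG CGC ACT AGC ACC ACC TCG GCG CTG CTA CGA CCC GTA GTT ACA CAC ACG CCG ACT TGG GCA TAC — no ATG→stop ORF.
Frame +3: TTA CAT GGC ACT ACG TTC GGA CGC GCA CTA GCA CCA CCT CGG CGC TGC TAC GAC CCG TAG TTA CAC ACA CGC CGA CTT GGG CAT ACG — no ATG→stop ORF.
Frame -1: GCG TAT GCC CAA GTC GGC GTG TGT GTA ACT ACG GGT CGT AGC AGC GCC GAG GTG GTG CTA GTG CGC GTC CGA ACG TAG TGC CAT GTA ACA — no ATG→stop ORF.
Frame -2: CGT ATG CCC AAG TCG GCG TGT GTG TAA CTA CGG GTC GTA GCA GCG CCG AGG TGG TGC TAG TGC GCG TCC GAA CGT AGT GCC ATG TAA — ATG at 5, stop TAA at 26 → 24 nt; ATG at 83, stop TAA at 86 → 6 nt.
Frame -3: GTA TGC CCA AGT CGG CGT GTG TGT AAC TAC GGG TCG TAG CAG CGC CGA GGT GGT GCT AGT GCG CGT CCG AAC GTA GTG CCA TGT AAC — no ATG→stop ORF.
Longest: frame +1, positions 7–33, 27 nt = 9 codons = 8 aa. → 8 amino acids.

8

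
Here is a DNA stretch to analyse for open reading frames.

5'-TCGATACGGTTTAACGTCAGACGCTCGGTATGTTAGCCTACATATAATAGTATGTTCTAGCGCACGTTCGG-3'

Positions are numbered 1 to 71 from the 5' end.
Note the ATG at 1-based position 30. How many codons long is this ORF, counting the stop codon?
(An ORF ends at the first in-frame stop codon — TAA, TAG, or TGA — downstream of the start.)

6

Codons from position 30: ATG (30–32), TTA (33–35), GCC (36–38), TAC (39–41), ATA (42–44), TAA (45–47).
TAA is the first in-frame stop; that's 6 codons including the stop.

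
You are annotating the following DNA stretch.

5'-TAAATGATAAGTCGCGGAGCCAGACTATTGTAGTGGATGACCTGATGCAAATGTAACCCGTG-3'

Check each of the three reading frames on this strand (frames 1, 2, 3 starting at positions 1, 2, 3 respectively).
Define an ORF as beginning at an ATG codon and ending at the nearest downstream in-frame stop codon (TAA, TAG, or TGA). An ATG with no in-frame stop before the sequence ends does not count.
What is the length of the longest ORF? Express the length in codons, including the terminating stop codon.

Frame 1: TAA ATG ATA AGT CGC GGA GCC AGA CTA TTG TAG TGG ATG ACC TGA TGC AAA TGT AAC CCG — ATG at 4, stop TAG at 31 → 30 nt; ATG at 37, stop TGA at 43 → 9 nt.
Frame 2: AAA TGA TAA GTC GCG GAG CCA GAC TAT TGT AGT GGA TGA CCT GAT GCA AAT GTA ACC CGT — no ATG→stop ORF.
Frame 3: AAT GAT AAG TCG CGG AGC CAG ACT ATT GTA GTG GAT GAC CTG ATG CAA ATG TAA CCC GTG — ATG at 45, stop TAA at 54 → 12 nt; ATG at 51, stop TAA at 54 → 6 nt.
Longest: frame 1, positions 4–33, 30 nt = 10 codons = 9 aa. → 10 codons.

10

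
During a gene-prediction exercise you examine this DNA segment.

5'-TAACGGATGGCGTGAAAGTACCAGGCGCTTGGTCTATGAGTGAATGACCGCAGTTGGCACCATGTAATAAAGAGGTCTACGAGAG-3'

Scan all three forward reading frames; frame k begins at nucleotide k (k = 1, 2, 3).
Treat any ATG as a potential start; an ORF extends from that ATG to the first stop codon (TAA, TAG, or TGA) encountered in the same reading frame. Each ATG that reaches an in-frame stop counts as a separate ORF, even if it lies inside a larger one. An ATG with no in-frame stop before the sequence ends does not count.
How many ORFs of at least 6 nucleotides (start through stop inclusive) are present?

Frame 1: TAA CGG ATG GCG TGA AAG TAC CAG GCG CTT GGT CTA TGA GTG AAT GAC CGC AGT TGG CAC CAT GTA ATA AAG AGG TCT ACG AGA — ATG at 7, stop TGA at 13 → 9 nt.
Frame 2: AAC GGA TGG CGT GAA AGT ACC AGG CGC TTG GTC TAT GAG TGA ATG ACC GCA GTT GGC ACC ATG TAA TAA AGA GGT CTA CGA GAG — ATG at 44, stop TAA at 65 → 24 nt; ATG at 62, stop TAA at 65 → 6 nt.
Frame 3: ACG GAT GGC GTG AAA GTA CCA GGC GCT TGG TCT ATG AGT GAA TGA CCG CAG TTG GCA CCA TGT AAT AAA GAG GTC TAC GAG — ATG at 36, stop TGA at 45 → 12 nt.
ORFs ≥ 6 nucleotides: frame 1 7–15 (9 nucleotides), frame 2 44–67 (24 nucleotides), frame 2 62–67 (6 nucleotides), frame 3 36–47 (12 nucleotides). Count = 4.

4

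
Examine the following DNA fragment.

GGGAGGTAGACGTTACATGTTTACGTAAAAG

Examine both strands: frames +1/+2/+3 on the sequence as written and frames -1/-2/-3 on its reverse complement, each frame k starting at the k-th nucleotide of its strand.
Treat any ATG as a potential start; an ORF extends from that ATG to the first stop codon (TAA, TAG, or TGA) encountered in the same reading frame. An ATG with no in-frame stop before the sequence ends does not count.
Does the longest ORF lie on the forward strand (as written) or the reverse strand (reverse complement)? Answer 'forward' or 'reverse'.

forward

Reverse complement (5'→3'): CTTTTACGTAAACATGTAACGTCTACCTCCC
Frame +1: GGG AGG TAG ACG TTA CAT GTT TAC GTA AAA — no ATG→stop ORF.
Frame +2: GGA GGT AGA CGT TAC ATG TTT ACG TAA AAG — ATG at 17, stop TAA at 26 → 12 nt.
Frame +3: GAG GTA GAC GTT ACA TGT TTA CGT AAA — no ATG→stop ORF.
Frame -1: CTT TTA CGT AAA CAT GTA ACG TCT ACC TCC — no ATG→stop ORF.
Frame -2: TTT TAC GTA AAC ATG TAA CGT CTA CCT CCC — ATG at 14, stop TAA at 17 → 6 nt.
Frame -3: TTT ACG TAA ACA TGT AAC GTC TAC CTC — no ATG→stop ORF.
Forward-strand max 12 nt; reverse-strand max 6 nt. The forward strand has the longer ORF.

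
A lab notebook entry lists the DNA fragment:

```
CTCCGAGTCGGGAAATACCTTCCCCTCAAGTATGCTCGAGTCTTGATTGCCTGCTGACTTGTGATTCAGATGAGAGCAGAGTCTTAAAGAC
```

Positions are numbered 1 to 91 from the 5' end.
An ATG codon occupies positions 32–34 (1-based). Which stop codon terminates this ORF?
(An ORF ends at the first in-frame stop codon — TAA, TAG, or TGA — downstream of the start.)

Codons from position 32: ATG (32–34), CTC (35–37), GAG (38–40), TCT (41–43), TGA (44–46).
The first in-frame stop codon is TGA.

TGA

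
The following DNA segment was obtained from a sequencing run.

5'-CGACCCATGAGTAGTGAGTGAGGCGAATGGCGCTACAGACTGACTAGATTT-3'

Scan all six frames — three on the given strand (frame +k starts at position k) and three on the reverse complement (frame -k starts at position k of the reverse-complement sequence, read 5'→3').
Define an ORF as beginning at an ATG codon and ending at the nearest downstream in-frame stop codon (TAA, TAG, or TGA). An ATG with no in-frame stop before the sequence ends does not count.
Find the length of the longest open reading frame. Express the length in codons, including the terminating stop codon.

7

Reverse complement (5'→3'): AAATCTAGTCAGTCTGTAGCGCCATTCGCCTCACTCACTACTCATGGGTCG
Frame +1: CGA CCC ATG AGT AGT GAG TGA GGC GAA TGG CGC TAC AGA CTG ACT AGA TTT — ATG at 7, stop TGA at 19 → 15 nt.
Frame +2: GAC CCA TGA GTA GTG AGT GAG GCG AAT GGC GCT ACA GAC TGA CTA GAT — no ATG→stop ORF.
Frame +3: ACC CAT GAG TAG TGA GTG AGG CGA ATG GCG CTA CAG ACT GAC TAG ATT — ATG at 27, stop TAG at 45 → 21 nt.
Frame -1: AAA TCT AGT CAG TCT GTA GCG CCA TTC GCC TCA CTC ACT ACT CAT GGG TCG — no ATG→stop ORF.
Frame -2: AAT CTA GTC AGT CTG TAG CGC CAT TCG CCT CAC TCA CTA CTC ATG GGT — no ATG→stop ORF.
Frame -3: ATC TAG TCA GTC TGT AGC GCC ATT CGC CTC ACT CAC TAC TCA TGG GTC — no ATG→stop ORF.
Longest: frame +3, positions 27–47, 21 nt = 7 codons = 6 aa. → 7 codons.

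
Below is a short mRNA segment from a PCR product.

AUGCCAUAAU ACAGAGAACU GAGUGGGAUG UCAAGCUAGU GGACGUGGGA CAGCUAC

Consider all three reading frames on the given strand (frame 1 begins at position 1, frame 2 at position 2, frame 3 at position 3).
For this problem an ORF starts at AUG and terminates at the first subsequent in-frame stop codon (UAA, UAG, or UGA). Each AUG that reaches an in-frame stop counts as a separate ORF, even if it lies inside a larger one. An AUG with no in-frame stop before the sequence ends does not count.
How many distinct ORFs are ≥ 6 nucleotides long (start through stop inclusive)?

Frame 1: AUG CCA UAA UAC AGA GAA CUG AGU GGG AUG UCA AGC UAG UGG ACG UGG GAC AGC UAC — AUG at 1, stop UAA at 7 → 9 nt; AUG at 28, stop UAG at 37 → 12 nt.
Frame 2: UGC CAU AAU ACA GAG AAC UGA GUG GGA UGU CAA GCU AGU GGA CGU GGG ACA GCU — no AUG→stop ORF.
Frame 3: GCC AUA AUA CAG AGA ACU GAG UGG GAU GUC AAG CUA GUG GAC GUG GGA CAG CUA — no AUG→stop ORF.
ORFs ≥ 6 nucleotides: frame 1 1–9 (9 nucleotides), frame 1 28–39 (12 nucleotides). Count = 2.

2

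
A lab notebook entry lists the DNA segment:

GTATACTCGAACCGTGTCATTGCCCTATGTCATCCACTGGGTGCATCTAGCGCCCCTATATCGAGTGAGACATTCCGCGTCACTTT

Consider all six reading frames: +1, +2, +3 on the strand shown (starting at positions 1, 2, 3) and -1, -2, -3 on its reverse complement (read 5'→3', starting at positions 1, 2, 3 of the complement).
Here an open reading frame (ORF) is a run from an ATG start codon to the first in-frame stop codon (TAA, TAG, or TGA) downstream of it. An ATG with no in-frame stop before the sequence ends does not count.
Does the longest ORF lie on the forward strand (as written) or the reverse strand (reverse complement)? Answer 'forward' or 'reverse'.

Reverse complement (5'→3'): AAAGTGACGCGGAATGTCTCACTCGATATAGGGGCGCTAGATGCACCCAGTGGATGACATAGGGCAATGACACGGTTCGAGTATAC
Frame +1: GTA TAC TCG AAC CGT GTC ATT GCC CTA TGT CAT CCA CTG GGT GCA TCT AGC GCC CCT ATA TCG AGT GAG ACA TTC CGC GTC ACT — no ATG→stop ORF.
Frame +2: TAT ACT CGA ACC GTG TCA TTG CCC TAT GTC ATC CAC TGG GTG CAT CTA GCG CCC CTA TAT CGA GTG AGA CAT TCC GCG TCA CTT — no ATG→stop ORF.
Frame +3: ATA CTC GAA CCG TGT CAT TGC CCT ATG TCA TCC ACT GGG TGC ATC TAG CGC CCC TAT ATC GAG TGA GAC ATT CCG CGT CAC TTT — ATG at 27, stop TAG at 48 → 24 nt.
Frame -1: AAA GTG ACG CGG AAT GTC TCA CTC GAT ATA GGG GCG CTA GAT GCA CCC AGT GGA TGA CAT AGG GCA ATG ACA CGG TTC GAG TAT — no ATG→stop ORF.
Frame -2: AAG TGA CGC GGA ATG TCT CAC TCG ATA TAG GGG CGC TAG ATG CAC CCA GTG GAT GAC ATA GGG CAA TGA CAC GGT TCG AGT ATA — ATG at 14, stop TAG at 29 → 18 nt; ATG at 41, stop TGA at 68 → 30 nt.
Frame -3: AGT GAC GCG GAA TGT CTC ACT CGA TAT AGG GGC GCT AGA TGC ACC CAG TGG ATG ACA TAG GGC AAT GAC ACG GTT CGA GTA TAC — ATG at 54, stop TAG at 60 → 9 nt.
Forward-strand max 24 nt; reverse-strand max 30 nt. The reverse strand has the longer ORF.

reverse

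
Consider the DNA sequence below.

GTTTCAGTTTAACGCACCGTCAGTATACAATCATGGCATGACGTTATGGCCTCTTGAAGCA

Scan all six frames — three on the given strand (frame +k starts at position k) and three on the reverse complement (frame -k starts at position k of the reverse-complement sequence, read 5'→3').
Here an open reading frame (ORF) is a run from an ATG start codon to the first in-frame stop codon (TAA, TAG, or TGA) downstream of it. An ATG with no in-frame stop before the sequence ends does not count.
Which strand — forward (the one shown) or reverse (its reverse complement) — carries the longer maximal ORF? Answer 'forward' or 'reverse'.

Reverse complement (5'→3'): TGCTTCAAGAGGCCATAACGTCATGCCATGATTGTATACTGACGGTGCGTTAAACTGAAAC
Frame +1: GTT TCA GTT TAA CGC ACC GTC AGT ATA CAA TCA TGG CAT GAC GTT ATG GCC TCT TGA AGC — ATG at 46, stop TGA at 55 → 12 nt.
Frame +2: TTT CAG TTT AAC GCA CCG TCA GTA TAC AAT CAT GGC ATG ACG TTA TGG CCT CTT GAA GCA — no ATG→stop ORF.
Frame +3: TTC AGT TTA ACG CAC CGT CAG TAT ACA ATC ATG GCA TGA CGT TAT GGC CTC TTG AAG — ATG at 33, stop TGA at 39 → 9 nt.
Frame -1: TGC TTC AAG AGG CCA TAA CGT CAT GCC ATG ATT GTA TAC TGA CGG TGC GTT AAA CTG AAA — ATG at 28, stop TGA at 40 → 15 nt.
Frame -2: GCT TCA AGA GGC CAT AAC GTC ATG CCA TGA TTG TAT ACT GAC GGT GCG TTA AAC TGA AAC — ATG at 23, stop TGA at 29 → 9 nt.
Frame -3: CTT CAA GAG GCC ATA ACG TCA TGC CAT GAT TGT ATA CTG ACG GTG CGT TAA ACT GAA — no ATG→stop ORF.
Forward-strand max 12 nt; reverse-strand max 15 nt. The reverse strand has the longer ORF.

reverse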